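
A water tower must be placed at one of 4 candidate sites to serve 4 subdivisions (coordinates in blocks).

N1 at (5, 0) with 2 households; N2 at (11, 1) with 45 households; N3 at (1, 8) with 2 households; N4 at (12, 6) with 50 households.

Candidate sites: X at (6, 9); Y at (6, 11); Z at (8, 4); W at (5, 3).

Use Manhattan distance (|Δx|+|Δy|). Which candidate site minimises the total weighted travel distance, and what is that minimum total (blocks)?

Total weighted distance at each candidate:
  X (6, 9): total = 1067
  Y (6, 11): total = 1265
  Z (8, 4): total = 606
  W (5, 3): total = 884
Minimum is at Z with total 606 blocks.

Z, total 606 blocks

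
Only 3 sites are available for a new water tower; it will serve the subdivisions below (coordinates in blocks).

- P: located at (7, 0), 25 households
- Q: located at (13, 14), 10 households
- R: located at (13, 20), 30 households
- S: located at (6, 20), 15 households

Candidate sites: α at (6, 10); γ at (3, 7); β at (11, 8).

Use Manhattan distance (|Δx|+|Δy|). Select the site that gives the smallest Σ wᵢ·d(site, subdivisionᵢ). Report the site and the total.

α, total 1045 blocks

Total weighted distance at each candidate:
  α (6, 10): total = 1045
  γ (3, 7): total = 1375
  β (11, 8): total = 1055
Minimum is at α with total 1045 blocks.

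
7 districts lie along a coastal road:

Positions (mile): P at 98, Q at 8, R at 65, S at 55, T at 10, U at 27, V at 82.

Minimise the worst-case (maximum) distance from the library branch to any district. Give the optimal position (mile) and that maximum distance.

location 53, max distance 45

The 1-center on a line is the midpoint of the two extreme points: leftmost at 8, rightmost at 98.
Optimal location = (8 + 98)/2 = 53; maximum distance = (98 − 8)/2 = 45.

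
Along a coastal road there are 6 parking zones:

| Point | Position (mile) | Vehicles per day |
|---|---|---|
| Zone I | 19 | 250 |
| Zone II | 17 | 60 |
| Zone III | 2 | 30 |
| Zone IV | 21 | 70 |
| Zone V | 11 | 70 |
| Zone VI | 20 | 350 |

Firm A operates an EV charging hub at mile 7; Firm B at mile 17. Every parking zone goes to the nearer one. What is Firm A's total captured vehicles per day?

100

The indifferent point is the midpoint (7+17)/2 = 12; parking zones left of it (closer to Firm A at 7) go to Firm A, those right go to Firm B.
  Zone III at 2 (w=30) → Firm A
  Zone V at 11 (w=70) → Firm A
  Zone II at 17 (w=60) → Firm B
  Zone I at 19 (w=250) → Firm B
  Zone VI at 20 (w=350) → Firm B
  Zone IV at 21 (w=70) → Firm B
Firm A captures 100; Firm B captures 730.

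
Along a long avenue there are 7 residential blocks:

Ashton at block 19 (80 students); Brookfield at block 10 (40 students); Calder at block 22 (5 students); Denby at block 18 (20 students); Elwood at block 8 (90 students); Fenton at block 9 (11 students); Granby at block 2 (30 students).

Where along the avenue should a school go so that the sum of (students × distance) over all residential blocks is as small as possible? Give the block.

x = 10

For a sum of weighted absolute distances on a line, the optimum is the weighted median (not the mean). Total weight W = 276; half-weight = 138.
Sort by position and accumulate weight:
  block 2 (Granby, w=30) → cum 30
  block 8 (Elwood, w=90) → cum 120
  block 9 (Fenton, w=11) → cum 131
  block 10 (Brookfield, w=40) → cum 171  ≥ 138 → median here
  block 18 (Denby, w=20) → cum 191
  block 19 (Ashton, w=80) → cum 271
  block 22 (Calder, w=5) → cum 276
Optimal location: block 10.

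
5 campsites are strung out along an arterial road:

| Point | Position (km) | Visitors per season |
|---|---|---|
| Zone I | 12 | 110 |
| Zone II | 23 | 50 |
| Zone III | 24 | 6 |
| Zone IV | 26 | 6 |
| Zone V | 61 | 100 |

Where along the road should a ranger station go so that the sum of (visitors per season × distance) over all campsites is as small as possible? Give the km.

For a sum of weighted absolute distances on a line, the optimum is the weighted median (not the mean). Total weight W = 272; half-weight = 136.
Sort by position and accumulate weight:
  km 12 (Zone I, w=110) → cum 110
  km 23 (Zone II, w=50) → cum 160  ≥ 136 → median here
  km 24 (Zone III, w=6) → cum 166
  km 26 (Zone IV, w=6) → cum 172
  km 61 (Zone V, w=100) → cum 272
Optimal location: km 23.

x = 23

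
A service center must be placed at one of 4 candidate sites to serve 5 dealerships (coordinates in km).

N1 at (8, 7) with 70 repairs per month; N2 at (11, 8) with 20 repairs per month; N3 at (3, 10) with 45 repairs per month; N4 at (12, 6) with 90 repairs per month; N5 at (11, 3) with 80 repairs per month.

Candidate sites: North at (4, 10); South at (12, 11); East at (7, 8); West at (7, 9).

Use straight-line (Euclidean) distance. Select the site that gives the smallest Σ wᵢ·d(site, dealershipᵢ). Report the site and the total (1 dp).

Total weighted distance at each candidate:
  North (4, 10): total = 2137.5
  South (12, 11): total = 1961.7
  East (7, 8): total = 1377.2
  West (7, 9): total = 1526.2
Minimum is at East with total 1377.2 km.

East, total 1377.2 km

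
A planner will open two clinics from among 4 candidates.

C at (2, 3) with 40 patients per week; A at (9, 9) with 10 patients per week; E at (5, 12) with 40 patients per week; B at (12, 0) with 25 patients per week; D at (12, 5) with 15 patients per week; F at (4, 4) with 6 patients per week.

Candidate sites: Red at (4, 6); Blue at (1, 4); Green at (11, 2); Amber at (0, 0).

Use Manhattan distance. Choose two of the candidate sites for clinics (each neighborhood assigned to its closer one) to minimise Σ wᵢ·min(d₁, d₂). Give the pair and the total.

Evaluate every pair (each demand assigned to the nearer of the two):
  {Red, Green}: total = 707
  {Blue, Green}: total = 803
  {Red, Blue}: total = 937
  {Red, Amber}: total = 1007
  {Green, Amber}: total = 1113
  {Blue, Amber}: total = 1188
Best pair: {Red, Green} with total 707.

{Red, Green}, total 707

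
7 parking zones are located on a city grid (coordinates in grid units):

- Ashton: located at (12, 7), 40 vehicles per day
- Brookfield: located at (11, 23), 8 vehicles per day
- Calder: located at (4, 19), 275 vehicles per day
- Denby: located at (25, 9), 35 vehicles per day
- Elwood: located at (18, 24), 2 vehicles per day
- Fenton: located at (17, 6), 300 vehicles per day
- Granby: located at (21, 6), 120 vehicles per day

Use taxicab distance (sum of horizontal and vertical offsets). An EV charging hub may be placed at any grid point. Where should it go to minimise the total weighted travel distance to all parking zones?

(17, 6)

Manhattan distance separates: Σwᵢ(|x−xᵢ|+|y−yᵢ|) = Σwᵢ|x−xᵢ| + Σwᵢ|y−yᵢ|, so x and y are optimised independently as 1-D weighted medians.
Total weight W = 780; half = 390.
x-coordinate, sorted with cumulative weight:
  x=4 (Calder, w=275) cum 275
  x=11 (Brookfield, w=8) cum 283
  x=12 (Ashton, w=40) cum 323
  x=17 (Fenton, w=300) cum 623  ← median
  x=18 (Elwood, w=2) cum 625
  x=21 (Granby, w=120) cum 745
  x=25 (Denby, w=35) cum 780
⇒ x* = 17
y-coordinate, sorted with cumulative weight:
  y=6 (Fenton, w=300) cum 300
  y=6 (Granby, w=120) cum 420  ← median
  y=7 (Ashton, w=40) cum 460
  y=9 (Denby, w=35) cum 495
  y=19 (Calder, w=275) cum 770
  y=23 (Brookfield, w=8) cum 778
  y=24 (Elwood, w=2) cum 780
⇒ y* = 6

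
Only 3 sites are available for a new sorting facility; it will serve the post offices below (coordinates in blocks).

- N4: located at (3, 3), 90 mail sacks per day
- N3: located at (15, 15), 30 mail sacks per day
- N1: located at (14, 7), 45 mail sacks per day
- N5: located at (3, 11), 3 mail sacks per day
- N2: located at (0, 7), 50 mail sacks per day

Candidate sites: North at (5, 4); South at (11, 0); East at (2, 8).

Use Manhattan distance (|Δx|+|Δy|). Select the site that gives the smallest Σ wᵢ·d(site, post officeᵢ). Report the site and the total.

Total weighted distance at each candidate:
  North (5, 4): total = 1867
  South (11, 0): total = 2967
  East (2, 8): total = 1887
Minimum is at North with total 1867 blocks.

North, total 1867 blocks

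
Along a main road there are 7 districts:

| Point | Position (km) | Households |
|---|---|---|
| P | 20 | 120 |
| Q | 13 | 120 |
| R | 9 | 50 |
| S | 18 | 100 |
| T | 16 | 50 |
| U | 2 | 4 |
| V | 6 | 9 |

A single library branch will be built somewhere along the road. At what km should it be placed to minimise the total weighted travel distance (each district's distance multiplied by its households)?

x = 16

For a sum of weighted absolute distances on a line, the optimum is the weighted median (not the mean). Total weight W = 453; half-weight = 226.5.
Sort by position and accumulate weight:
  km 2 (U, w=4) → cum 4
  km 6 (V, w=9) → cum 13
  km 9 (R, w=50) → cum 63
  km 13 (Q, w=120) → cum 183
  km 16 (T, w=50) → cum 233  ≥ 226.5 → median here
  km 18 (S, w=100) → cum 333
  km 20 (P, w=120) → cum 453
Optimal location: km 16.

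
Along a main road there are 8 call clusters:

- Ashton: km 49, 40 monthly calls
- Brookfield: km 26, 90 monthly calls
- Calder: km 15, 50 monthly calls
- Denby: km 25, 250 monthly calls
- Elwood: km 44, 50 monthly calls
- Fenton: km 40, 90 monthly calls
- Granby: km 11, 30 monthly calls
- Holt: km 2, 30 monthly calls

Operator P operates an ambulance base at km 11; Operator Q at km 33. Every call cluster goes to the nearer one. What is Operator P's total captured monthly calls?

The indifferent point is the midpoint (11+33)/2 = 22; call clusters left of it (closer to Operator P at 11) go to Operator P, those right go to Operator Q.
  Holt at 2 (w=30) → Operator P
  Granby at 11 (w=30) → Operator P
  Calder at 15 (w=50) → Operator P
  Denby at 25 (w=250) → Operator Q
  Brookfield at 26 (w=90) → Operator Q
  Fenton at 40 (w=90) → Operator Q
  Elwood at 44 (w=50) → Operator Q
  Ashton at 49 (w=40) → Operator Q
Operator P captures 110; Operator Q captures 520.

110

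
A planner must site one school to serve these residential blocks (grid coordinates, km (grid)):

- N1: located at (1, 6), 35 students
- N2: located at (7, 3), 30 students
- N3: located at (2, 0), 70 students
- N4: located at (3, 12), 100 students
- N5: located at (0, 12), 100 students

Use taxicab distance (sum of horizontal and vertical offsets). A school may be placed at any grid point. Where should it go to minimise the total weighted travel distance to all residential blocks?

Manhattan distance separates: Σwᵢ(|x−xᵢ|+|y−yᵢ|) = Σwᵢ|x−xᵢ| + Σwᵢ|y−yᵢ|, so x and y are optimised independently as 1-D weighted medians.
Total weight W = 335; half = 167.5.
x-coordinate, sorted with cumulative weight:
  x=0 (N5, w=100) cum 100
  x=1 (N1, w=35) cum 135
  x=2 (N3, w=70) cum 205  ← median
  x=3 (N4, w=100) cum 305
  x=7 (N2, w=30) cum 335
⇒ x* = 2
y-coordinate, sorted with cumulative weight:
  y=0 (N3, w=70) cum 70
  y=3 (N2, w=30) cum 100
  y=6 (N1, w=35) cum 135
  y=12 (N4, w=100) cum 235  ← median
  y=12 (N5, w=100) cum 335
⇒ y* = 12

(2, 12)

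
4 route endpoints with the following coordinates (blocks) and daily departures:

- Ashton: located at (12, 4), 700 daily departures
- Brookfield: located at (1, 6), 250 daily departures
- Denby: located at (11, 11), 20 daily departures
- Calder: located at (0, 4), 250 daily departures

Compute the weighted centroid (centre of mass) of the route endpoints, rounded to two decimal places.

(7.27, 4.52)

The minimiser of Σwᵢ‖p−pᵢ‖² is the weighted centroid p* = (Σwᵢpᵢ)/(Σwᵢ).
Σwᵢ = 1220.
Σwᵢxᵢ = 700·12 + 250·1 + 20·11 + 250·0 = 8870.
Σwᵢyᵢ = 700·4 + 250·6 + 20·11 + 250·4 = 5520.
x* = 8870/1220 = 7.27, y* = 5520/1220 = 4.52.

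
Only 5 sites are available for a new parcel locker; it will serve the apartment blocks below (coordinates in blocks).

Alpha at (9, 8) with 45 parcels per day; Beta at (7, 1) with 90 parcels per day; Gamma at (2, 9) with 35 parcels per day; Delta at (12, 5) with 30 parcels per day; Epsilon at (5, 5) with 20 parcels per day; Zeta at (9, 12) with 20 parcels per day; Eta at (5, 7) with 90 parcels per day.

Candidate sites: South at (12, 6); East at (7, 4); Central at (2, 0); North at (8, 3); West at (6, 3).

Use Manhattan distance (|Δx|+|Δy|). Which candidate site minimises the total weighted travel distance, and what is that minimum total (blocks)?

Total weighted distance at each candidate:
  South (12, 6): total = 2670
  East (7, 4): total = 1780
  Central (2, 0): total = 3420
  North (8, 3): total = 2070
  West (6, 3): total = 1970
Minimum is at East with total 1780 blocks.

East, total 1780 blocks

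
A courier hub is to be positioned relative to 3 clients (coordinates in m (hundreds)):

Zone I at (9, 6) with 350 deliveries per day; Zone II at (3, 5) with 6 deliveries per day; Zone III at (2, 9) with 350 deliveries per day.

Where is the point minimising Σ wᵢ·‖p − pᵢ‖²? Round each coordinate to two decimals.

The minimiser of Σwᵢ‖p−pᵢ‖² is the weighted centroid p* = (Σwᵢpᵢ)/(Σwᵢ).
Σwᵢ = 706.
Σwᵢxᵢ = 350·9 + 6·3 + 350·2 = 3868.
Σwᵢyᵢ = 350·6 + 6·5 + 350·9 = 5280.
x* = 3868/706 = 5.48, y* = 5280/706 = 7.48.

(5.48, 7.48)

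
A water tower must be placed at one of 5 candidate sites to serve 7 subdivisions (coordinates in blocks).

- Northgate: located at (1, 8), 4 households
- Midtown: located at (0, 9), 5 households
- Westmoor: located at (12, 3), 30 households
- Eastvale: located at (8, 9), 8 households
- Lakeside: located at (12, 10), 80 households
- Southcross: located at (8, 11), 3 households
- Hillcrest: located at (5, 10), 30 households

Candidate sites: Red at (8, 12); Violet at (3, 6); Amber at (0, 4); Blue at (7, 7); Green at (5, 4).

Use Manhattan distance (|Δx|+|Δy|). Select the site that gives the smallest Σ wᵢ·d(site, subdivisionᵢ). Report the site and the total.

Total weighted distance at each candidate:
  Red (8, 12): total = 1146
  Violet (3, 6): total = 1720
  Amber (0, 4): total = 2354
  Blue (7, 7): total = 1172
  Green (5, 4): total = 1636
Minimum is at Red with total 1146 blocks.

Red, total 1146 blocks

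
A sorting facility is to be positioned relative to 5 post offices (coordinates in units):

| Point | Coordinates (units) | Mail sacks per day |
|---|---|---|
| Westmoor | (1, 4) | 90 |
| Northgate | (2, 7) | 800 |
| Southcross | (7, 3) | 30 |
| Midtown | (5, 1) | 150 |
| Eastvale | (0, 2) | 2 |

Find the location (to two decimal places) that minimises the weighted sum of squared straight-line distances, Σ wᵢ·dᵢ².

The minimiser of Σwᵢ‖p−pᵢ‖² is the weighted centroid p* = (Σwᵢpᵢ)/(Σwᵢ).
Σwᵢ = 1072.
Σwᵢxᵢ = 90·1 + 800·2 + 30·7 + 150·5 + 2·0 = 2650.
Σwᵢyᵢ = 90·4 + 800·7 + 30·3 + 150·1 + 2·2 = 6204.
x* = 2650/1072 = 2.47, y* = 6204/1072 = 5.79.

(2.47, 5.79)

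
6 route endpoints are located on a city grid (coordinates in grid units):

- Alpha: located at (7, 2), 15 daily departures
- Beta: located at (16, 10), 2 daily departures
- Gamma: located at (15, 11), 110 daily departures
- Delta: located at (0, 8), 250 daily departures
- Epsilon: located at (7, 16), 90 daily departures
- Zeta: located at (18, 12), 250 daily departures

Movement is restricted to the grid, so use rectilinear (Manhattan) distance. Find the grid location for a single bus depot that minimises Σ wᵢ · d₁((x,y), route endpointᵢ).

Manhattan distance separates: Σwᵢ(|x−xᵢ|+|y−yᵢ|) = Σwᵢ|x−xᵢ| + Σwᵢ|y−yᵢ|, so x and y are optimised independently as 1-D weighted medians.
Total weight W = 717; half = 358.5.
x-coordinate, sorted with cumulative weight:
  x=0 (Delta, w=250) cum 250
  x=7 (Alpha, w=15) cum 265
  x=7 (Epsilon, w=90) cum 355
  x=15 (Gamma, w=110) cum 465  ← median
  x=16 (Beta, w=2) cum 467
  x=18 (Zeta, w=250) cum 717
⇒ x* = 15
y-coordinate, sorted with cumulative weight:
  y=2 (Alpha, w=15) cum 15
  y=8 (Delta, w=250) cum 265
  y=10 (Beta, w=2) cum 267
  y=11 (Gamma, w=110) cum 377  ← median
  y=12 (Zeta, w=250) cum 627
  y=16 (Epsilon, w=90) cum 717
⇒ y* = 11

(15, 11)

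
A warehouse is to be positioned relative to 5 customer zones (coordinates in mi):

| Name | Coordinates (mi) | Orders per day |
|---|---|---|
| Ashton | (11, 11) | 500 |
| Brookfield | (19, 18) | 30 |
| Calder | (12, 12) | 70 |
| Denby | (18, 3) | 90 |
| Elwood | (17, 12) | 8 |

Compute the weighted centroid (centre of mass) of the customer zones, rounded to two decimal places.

The minimiser of Σwᵢ‖p−pᵢ‖² is the weighted centroid p* = (Σwᵢpᵢ)/(Σwᵢ).
Σwᵢ = 698.
Σwᵢxᵢ = 500·11 + 30·19 + 70·12 + 90·18 + 8·17 = 8666.
Σwᵢyᵢ = 500·11 + 30·18 + 70·12 + 90·3 + 8·12 = 7246.
x* = 8666/698 = 12.42, y* = 7246/698 = 10.38.

(12.42, 10.38)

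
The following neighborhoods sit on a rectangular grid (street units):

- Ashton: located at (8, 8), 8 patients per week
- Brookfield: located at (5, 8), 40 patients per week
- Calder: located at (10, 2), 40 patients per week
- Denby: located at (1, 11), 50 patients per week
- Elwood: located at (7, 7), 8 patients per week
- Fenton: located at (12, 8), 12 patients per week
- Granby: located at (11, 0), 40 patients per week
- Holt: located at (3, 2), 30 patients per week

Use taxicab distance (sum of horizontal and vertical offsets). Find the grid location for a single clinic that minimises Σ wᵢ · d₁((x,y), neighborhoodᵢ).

(5, 7)

Manhattan distance separates: Σwᵢ(|x−xᵢ|+|y−yᵢ|) = Σwᵢ|x−xᵢ| + Σwᵢ|y−yᵢ|, so x and y are optimised independently as 1-D weighted medians.
Total weight W = 228; half = 114.
x-coordinate, sorted with cumulative weight:
  x=1 (Denby, w=50) cum 50
  x=3 (Holt, w=30) cum 80
  x=5 (Brookfield, w=40) cum 120  ← median
  x=7 (Elwood, w=8) cum 128
  x=8 (Ashton, w=8) cum 136
  x=10 (Calder, w=40) cum 176
  x=11 (Granby, w=40) cum 216
  x=12 (Fenton, w=12) cum 228
⇒ x* = 5
y-coordinate, sorted with cumulative weight:
  y=0 (Granby, w=40) cum 40
  y=2 (Calder, w=40) cum 80
  y=2 (Holt, w=30) cum 110
  y=7 (Elwood, w=8) cum 118  ← median
  y=8 (Ashton, w=8) cum 126
  y=8 (Brookfield, w=40) cum 166
  y=8 (Fenton, w=12) cum 178
  y=11 (Denby, w=50) cum 228
⇒ y* = 7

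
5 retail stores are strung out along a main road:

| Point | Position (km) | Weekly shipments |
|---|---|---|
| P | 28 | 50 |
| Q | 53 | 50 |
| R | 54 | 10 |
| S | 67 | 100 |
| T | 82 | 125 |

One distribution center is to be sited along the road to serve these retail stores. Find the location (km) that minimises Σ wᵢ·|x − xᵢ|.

x = 67

For a sum of weighted absolute distances on a line, the optimum is the weighted median (not the mean). Total weight W = 335; half-weight = 167.5.
Sort by position and accumulate weight:
  km 28 (P, w=50) → cum 50
  km 53 (Q, w=50) → cum 100
  km 54 (R, w=10) → cum 110
  km 67 (S, w=100) → cum 210  ≥ 167.5 → median here
  km 82 (T, w=125) → cum 335
Optimal location: km 67.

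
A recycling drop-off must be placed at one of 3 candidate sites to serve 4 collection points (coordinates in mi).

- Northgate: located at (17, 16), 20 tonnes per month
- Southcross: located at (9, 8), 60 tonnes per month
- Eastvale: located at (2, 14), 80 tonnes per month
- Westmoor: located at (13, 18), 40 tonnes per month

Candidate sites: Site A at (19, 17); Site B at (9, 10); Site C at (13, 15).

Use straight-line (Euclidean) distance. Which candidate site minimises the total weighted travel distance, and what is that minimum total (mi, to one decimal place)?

Site B, total 1322.8 mi

Total weighted distance at each candidate:
  Site A (19, 17): total = 2476.3
  Site B (9, 10): total = 1322.8
  Site C (13, 15): total = 1569.8
Minimum is at Site B with total 1322.8 mi.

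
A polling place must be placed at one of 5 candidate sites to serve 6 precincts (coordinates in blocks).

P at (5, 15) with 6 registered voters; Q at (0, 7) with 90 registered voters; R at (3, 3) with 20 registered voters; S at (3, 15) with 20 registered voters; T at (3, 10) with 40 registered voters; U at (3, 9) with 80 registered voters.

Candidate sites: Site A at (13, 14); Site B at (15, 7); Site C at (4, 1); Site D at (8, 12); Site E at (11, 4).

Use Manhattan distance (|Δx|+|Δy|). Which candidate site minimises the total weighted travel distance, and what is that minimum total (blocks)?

Total weighted distance at each candidate:
  Site A (13, 14): total = 4254
  Site B (15, 7): total = 3898
  Site C (4, 1): total = 2470
  Site D (8, 12): total = 2566
  Site E (11, 4): total = 3522
Minimum is at Site C with total 2470 blocks.

Site C, total 2470 blocks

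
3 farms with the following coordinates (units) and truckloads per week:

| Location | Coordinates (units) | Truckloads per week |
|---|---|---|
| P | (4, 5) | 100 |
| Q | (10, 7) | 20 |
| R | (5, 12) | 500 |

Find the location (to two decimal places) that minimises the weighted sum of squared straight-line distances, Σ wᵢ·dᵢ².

The minimiser of Σwᵢ‖p−pᵢ‖² is the weighted centroid p* = (Σwᵢpᵢ)/(Σwᵢ).
Σwᵢ = 620.
Σwᵢxᵢ = 100·4 + 20·10 + 500·5 = 3100.
Σwᵢyᵢ = 100·5 + 20·7 + 500·12 = 6640.
x* = 3100/620 = 5.00, y* = 6640/620 = 10.71.

(5.00, 10.71)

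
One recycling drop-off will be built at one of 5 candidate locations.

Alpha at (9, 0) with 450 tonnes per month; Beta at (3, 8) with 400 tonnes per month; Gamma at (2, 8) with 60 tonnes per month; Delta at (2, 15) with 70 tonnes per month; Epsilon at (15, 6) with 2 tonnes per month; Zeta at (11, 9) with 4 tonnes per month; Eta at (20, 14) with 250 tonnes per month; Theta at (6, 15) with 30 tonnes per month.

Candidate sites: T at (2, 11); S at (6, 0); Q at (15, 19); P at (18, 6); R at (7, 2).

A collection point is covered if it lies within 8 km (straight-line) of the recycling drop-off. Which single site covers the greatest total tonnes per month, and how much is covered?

R, covering 910

Coverage radius r = 8 km; a point is covered iff (Δx)²+(Δy)² ≤ 8² = 64.
  T (2, 11): covers {Beta, Gamma, Delta, Theta} → 560
  S (6, 0): covers {Alpha} → 450
  Q (15, 19): covers {Eta} → 250
  P (18, 6): covers {Epsilon, Zeta} → 6
  R (7, 2): covers {Alpha, Beta, Gamma} → 910
Maximum coverage at R: 910 tonnes per month.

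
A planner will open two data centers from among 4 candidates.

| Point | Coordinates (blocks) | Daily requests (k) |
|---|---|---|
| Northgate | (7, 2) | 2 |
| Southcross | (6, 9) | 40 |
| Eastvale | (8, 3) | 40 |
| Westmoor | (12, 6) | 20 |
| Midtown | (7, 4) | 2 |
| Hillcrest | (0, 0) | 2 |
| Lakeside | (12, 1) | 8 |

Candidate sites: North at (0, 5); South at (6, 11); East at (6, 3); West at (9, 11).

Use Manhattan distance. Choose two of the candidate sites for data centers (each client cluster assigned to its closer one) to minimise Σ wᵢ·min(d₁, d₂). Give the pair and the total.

Evaluate every pair (each demand assigned to the nearer of the two):
  {South, East}: total = 430
  {East, West}: total = 530
  {North, East}: total = 582
  {South, West}: total = 774
  {North, West}: total = 870
  {North, South}: total = 874
Best pair: {South, East} with total 430.

{South, East}, total 430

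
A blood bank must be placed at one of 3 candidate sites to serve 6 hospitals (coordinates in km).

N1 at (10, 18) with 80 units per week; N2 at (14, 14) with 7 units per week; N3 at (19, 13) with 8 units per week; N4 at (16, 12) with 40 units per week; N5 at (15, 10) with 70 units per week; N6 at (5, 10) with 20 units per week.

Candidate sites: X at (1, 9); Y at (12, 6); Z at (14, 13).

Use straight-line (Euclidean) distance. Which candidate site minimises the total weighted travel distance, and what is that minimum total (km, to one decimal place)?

Z, total 1059.8 km

Total weighted distance at each candidate:
  X (1, 9): total = 2940.1
  Y (12, 6): total = 1909.9
  Z (14, 13): total = 1059.8
Minimum is at Z with total 1059.8 km.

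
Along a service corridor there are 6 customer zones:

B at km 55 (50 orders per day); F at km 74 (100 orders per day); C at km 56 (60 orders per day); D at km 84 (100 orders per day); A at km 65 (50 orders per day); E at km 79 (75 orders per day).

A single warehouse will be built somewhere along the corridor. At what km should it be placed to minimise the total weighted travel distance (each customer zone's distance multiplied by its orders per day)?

For a sum of weighted absolute distances on a line, the optimum is the weighted median (not the mean). Total weight W = 435; half-weight = 217.5.
Sort by position and accumulate weight:
  km 55 (B, w=50) → cum 50
  km 56 (C, w=60) → cum 110
  km 65 (A, w=50) → cum 160
  km 74 (F, w=100) → cum 260  ≥ 217.5 → median here
  km 79 (E, w=75) → cum 335
  km 84 (D, w=100) → cum 435
Optimal location: km 74.

x = 74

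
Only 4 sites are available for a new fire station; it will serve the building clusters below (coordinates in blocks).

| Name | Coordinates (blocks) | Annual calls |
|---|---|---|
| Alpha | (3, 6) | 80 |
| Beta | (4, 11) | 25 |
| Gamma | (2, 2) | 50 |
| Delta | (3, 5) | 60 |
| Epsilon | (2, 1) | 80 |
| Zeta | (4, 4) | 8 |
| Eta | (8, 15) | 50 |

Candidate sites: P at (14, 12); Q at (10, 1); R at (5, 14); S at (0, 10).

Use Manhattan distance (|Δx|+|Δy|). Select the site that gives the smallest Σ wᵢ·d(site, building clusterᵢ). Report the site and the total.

Total weighted distance at each candidate:
  P (14, 12): total = 6249
  Q (10, 1): total = 3982
  R (5, 14): total = 3878
  S (0, 10): total = 3275
Minimum is at S with total 3275 blocks.

S, total 3275 blocks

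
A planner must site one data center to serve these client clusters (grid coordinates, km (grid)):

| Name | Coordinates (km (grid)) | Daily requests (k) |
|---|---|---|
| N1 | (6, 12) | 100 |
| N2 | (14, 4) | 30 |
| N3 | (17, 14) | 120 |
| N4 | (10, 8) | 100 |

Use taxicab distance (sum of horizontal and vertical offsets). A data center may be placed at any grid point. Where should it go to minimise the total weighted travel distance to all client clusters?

(10, 12)

Manhattan distance separates: Σwᵢ(|x−xᵢ|+|y−yᵢ|) = Σwᵢ|x−xᵢ| + Σwᵢ|y−yᵢ|, so x and y are optimised independently as 1-D weighted medians.
Total weight W = 350; half = 175.
x-coordinate, sorted with cumulative weight:
  x=6 (N1, w=100) cum 100
  x=10 (N4, w=100) cum 200  ← median
  x=14 (N2, w=30) cum 230
  x=17 (N3, w=120) cum 350
⇒ x* = 10
y-coordinate, sorted with cumulative weight:
  y=4 (N2, w=30) cum 30
  y=8 (N4, w=100) cum 130
  y=12 (N1, w=100) cum 230  ← median
  y=14 (N3, w=120) cum 350
⇒ y* = 12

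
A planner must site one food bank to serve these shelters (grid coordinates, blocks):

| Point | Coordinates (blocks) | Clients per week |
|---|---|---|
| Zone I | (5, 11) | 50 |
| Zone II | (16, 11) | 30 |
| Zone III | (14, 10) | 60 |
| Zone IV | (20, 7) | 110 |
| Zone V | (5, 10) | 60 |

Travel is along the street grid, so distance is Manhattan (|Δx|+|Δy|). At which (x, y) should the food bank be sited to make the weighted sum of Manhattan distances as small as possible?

Manhattan distance separates: Σwᵢ(|x−xᵢ|+|y−yᵢ|) = Σwᵢ|x−xᵢ| + Σwᵢ|y−yᵢ|, so x and y are optimised independently as 1-D weighted medians.
Total weight W = 310; half = 155.
x-coordinate, sorted with cumulative weight:
  x=5 (Zone I, w=50) cum 50
  x=5 (Zone V, w=60) cum 110
  x=14 (Zone III, w=60) cum 170  ← median
  x=16 (Zone II, w=30) cum 200
  x=20 (Zone IV, w=110) cum 310
⇒ x* = 14
y-coordinate, sorted with cumulative weight:
  y=7 (Zone IV, w=110) cum 110
  y=10 (Zone III, w=60) cum 170  ← median
  y=10 (Zone V, w=60) cum 230
  y=11 (Zone I, w=50) cum 280
  y=11 (Zone II, w=30) cum 310
⇒ y* = 10

(14, 10)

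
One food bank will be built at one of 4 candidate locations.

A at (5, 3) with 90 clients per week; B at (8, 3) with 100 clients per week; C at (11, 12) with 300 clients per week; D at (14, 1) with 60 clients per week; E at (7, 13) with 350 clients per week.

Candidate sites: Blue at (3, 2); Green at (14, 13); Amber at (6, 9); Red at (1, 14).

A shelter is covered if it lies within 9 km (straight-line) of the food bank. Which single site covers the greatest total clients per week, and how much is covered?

Amber, covering 840

Coverage radius r = 9 km; a point is covered iff (Δx)²+(Δy)² ≤ 9² = 81.
  Blue (3, 2): covers {A, B} → 190
  Green (14, 13): covers {C, E} → 650
  Amber (6, 9): covers {A, B, C, E} → 840
  Red (1, 14): covers {E} → 350
Maximum coverage at Amber: 840 clients per week.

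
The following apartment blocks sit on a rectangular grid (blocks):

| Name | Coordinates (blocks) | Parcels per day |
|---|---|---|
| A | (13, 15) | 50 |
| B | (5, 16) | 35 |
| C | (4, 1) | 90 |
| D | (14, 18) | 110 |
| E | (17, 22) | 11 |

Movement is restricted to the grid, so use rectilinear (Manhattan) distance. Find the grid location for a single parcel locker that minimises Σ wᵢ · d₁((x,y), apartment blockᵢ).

(13, 16)

Manhattan distance separates: Σwᵢ(|x−xᵢ|+|y−yᵢ|) = Σwᵢ|x−xᵢ| + Σwᵢ|y−yᵢ|, so x and y are optimised independently as 1-D weighted medians.
Total weight W = 296; half = 148.
x-coordinate, sorted with cumulative weight:
  x=4 (C, w=90) cum 90
  x=5 (B, w=35) cum 125
  x=13 (A, w=50) cum 175  ← median
  x=14 (D, w=110) cum 285
  x=17 (E, w=11) cum 296
⇒ x* = 13
y-coordinate, sorted with cumulative weight:
  y=1 (C, w=90) cum 90
  y=15 (A, w=50) cum 140
  y=16 (B, w=35) cum 175  ← median
  y=18 (D, w=110) cum 285
  y=22 (E, w=11) cum 296
⇒ y* = 16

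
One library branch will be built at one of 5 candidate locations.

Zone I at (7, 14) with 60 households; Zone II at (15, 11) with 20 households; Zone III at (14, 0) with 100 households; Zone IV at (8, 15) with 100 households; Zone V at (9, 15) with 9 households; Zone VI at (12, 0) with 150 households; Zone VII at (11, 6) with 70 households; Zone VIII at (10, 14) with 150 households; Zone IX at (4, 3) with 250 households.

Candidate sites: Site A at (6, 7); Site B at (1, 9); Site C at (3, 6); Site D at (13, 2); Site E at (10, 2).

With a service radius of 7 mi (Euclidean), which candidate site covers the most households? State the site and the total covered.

Site E, covering 570

Coverage radius r = 7 mi; a point is covered iff (Δx)²+(Δy)² ≤ 7² = 49.
  Site A (6, 7): covers {Zone VII, Zone IX} → 320
  Site B (1, 9): covers {Zone IX} → 250
  Site C (3, 6): covers {Zone IX} → 250
  Site D (13, 2): covers {Zone III, Zone VI, Zone VII} → 320
  Site E (10, 2): covers {Zone III, Zone VI, Zone VII, Zone IX} → 570
Maximum coverage at Site E: 570 households.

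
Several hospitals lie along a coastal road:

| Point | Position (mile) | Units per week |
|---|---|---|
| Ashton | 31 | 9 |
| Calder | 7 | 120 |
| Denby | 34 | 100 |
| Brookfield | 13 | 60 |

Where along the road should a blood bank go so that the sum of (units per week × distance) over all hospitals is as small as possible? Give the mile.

For a sum of weighted absolute distances on a line, the optimum is the weighted median (not the mean). Total weight W = 289; half-weight = 144.5.
Sort by position and accumulate weight:
  mile 7 (Calder, w=120) → cum 120
  mile 13 (Brookfield, w=60) → cum 180  ≥ 144.5 → median here
  mile 31 (Ashton, w=9) → cum 189
  mile 34 (Denby, w=100) → cum 289
Optimal location: mile 13.

x = 13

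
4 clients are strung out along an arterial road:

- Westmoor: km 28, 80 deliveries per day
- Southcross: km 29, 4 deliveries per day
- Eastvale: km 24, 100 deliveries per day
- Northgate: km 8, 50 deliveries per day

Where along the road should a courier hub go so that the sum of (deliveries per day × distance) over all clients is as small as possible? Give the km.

For a sum of weighted absolute distances on a line, the optimum is the weighted median (not the mean). Total weight W = 234; half-weight = 117.
Sort by position and accumulate weight:
  km 8 (Northgate, w=50) → cum 50
  km 24 (Eastvale, w=100) → cum 150  ≥ 117 → median here
  km 28 (Westmoor, w=80) → cum 230
  km 29 (Southcross, w=4) → cum 234
Optimal location: km 24.

x = 24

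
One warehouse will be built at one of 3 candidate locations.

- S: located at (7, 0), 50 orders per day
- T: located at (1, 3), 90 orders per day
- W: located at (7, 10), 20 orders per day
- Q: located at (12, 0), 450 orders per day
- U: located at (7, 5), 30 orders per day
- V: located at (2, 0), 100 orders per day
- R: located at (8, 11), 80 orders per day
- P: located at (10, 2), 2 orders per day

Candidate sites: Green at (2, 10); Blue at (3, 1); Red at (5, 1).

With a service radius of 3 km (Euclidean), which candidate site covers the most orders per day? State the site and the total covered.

Coverage radius r = 3 km; a point is covered iff (Δx)²+(Δy)² ≤ 3² = 9.
  Green (2, 10): covers {none} → 0
  Blue (3, 1): covers {T, V} → 190
  Red (5, 1): covers {S} → 50
Maximum coverage at Blue: 190 orders per day.

Blue, covering 190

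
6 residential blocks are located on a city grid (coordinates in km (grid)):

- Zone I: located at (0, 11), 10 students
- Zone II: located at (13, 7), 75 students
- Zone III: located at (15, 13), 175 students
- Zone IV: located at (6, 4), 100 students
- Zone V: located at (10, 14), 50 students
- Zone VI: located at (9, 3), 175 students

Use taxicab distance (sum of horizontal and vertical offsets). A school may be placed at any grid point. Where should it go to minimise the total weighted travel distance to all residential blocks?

Manhattan distance separates: Σwᵢ(|x−xᵢ|+|y−yᵢ|) = Σwᵢ|x−xᵢ| + Σwᵢ|y−yᵢ|, so x and y are optimised independently as 1-D weighted medians.
Total weight W = 585; half = 292.5.
x-coordinate, sorted with cumulative weight:
  x=0 (Zone I, w=10) cum 10
  x=6 (Zone IV, w=100) cum 110
  x=9 (Zone VI, w=175) cum 285
  x=10 (Zone V, w=50) cum 335  ← median
  x=13 (Zone II, w=75) cum 410
  x=15 (Zone III, w=175) cum 585
⇒ x* = 10
y-coordinate, sorted with cumulative weight:
  y=3 (Zone VI, w=175) cum 175
  y=4 (Zone IV, w=100) cum 275
  y=7 (Zone II, w=75) cum 350  ← median
  y=11 (Zone I, w=10) cum 360
  y=13 (Zone III, w=175) cum 535
  y=14 (Zone V, w=50) cum 585
⇒ y* = 7

(10, 7)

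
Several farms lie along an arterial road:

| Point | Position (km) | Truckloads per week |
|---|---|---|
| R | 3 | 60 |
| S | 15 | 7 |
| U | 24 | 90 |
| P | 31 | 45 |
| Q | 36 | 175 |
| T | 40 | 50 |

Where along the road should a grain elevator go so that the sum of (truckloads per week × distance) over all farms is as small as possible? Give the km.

x = 36

For a sum of weighted absolute distances on a line, the optimum is the weighted median (not the mean). Total weight W = 427; half-weight = 213.5.
Sort by position and accumulate weight:
  km 3 (R, w=60) → cum 60
  km 15 (S, w=7) → cum 67
  km 24 (U, w=90) → cum 157
  km 31 (P, w=45) → cum 202
  km 36 (Q, w=175) → cum 377  ≥ 213.5 → median here
  km 40 (T, w=50) → cum 427
Optimal location: km 36.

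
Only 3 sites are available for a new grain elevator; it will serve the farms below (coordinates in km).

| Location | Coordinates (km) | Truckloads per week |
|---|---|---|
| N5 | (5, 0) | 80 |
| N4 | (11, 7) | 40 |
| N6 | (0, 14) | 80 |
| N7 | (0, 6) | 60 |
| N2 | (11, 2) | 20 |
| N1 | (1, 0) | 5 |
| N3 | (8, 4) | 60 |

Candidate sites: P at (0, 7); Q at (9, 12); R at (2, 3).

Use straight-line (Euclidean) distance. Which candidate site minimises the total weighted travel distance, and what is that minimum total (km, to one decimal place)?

Total weighted distance at each candidate:
  P (0, 7): total = 2537.8
  Q (9, 12): total = 3373.7
  R (2, 3): total = 2406.0
Minimum is at R with total 2406.0 km.

R, total 2406.0 km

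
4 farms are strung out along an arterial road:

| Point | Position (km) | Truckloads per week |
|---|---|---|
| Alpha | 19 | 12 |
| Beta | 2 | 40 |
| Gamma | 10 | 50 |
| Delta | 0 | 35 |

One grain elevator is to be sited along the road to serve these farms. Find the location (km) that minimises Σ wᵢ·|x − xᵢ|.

x = 2

For a sum of weighted absolute distances on a line, the optimum is the weighted median (not the mean). Total weight W = 137; half-weight = 68.5.
Sort by position and accumulate weight:
  km 0 (Delta, w=35) → cum 35
  km 2 (Beta, w=40) → cum 75  ≥ 68.5 → median here
  km 10 (Gamma, w=50) → cum 125
  km 19 (Alpha, w=12) → cum 137
Optimal location: km 2.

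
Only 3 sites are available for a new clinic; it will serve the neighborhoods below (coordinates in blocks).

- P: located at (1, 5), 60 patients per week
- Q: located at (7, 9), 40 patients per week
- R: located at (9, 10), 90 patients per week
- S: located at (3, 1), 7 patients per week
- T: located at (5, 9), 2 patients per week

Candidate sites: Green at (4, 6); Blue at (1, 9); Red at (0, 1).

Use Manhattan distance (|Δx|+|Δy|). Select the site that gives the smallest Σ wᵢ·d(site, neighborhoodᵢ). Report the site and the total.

Total weighted distance at each candidate:
  Green (4, 6): total = 1340
  Blue (1, 9): total = 1368
  Red (0, 1): total = 2567
Minimum is at Green with total 1340 blocks.

Green, total 1340 blocks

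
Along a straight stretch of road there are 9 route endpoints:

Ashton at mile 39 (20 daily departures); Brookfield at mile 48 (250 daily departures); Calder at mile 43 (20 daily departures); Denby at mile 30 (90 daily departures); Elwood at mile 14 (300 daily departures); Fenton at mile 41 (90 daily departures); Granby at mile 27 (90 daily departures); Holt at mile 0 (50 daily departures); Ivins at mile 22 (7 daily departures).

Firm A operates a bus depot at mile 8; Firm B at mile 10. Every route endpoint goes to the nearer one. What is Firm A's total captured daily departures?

The indifferent point is the midpoint (8+10)/2 = 9; route endpoints left of it (closer to Firm A at 8) go to Firm A, those right go to Firm B.
  Holt at 0 (w=50) → Firm A
  Elwood at 14 (w=300) → Firm B
  Ivins at 22 (w=7) → Firm B
  Granby at 27 (w=90) → Firm B
  Denby at 30 (w=90) → Firm B
  Ashton at 39 (w=20) → Firm B
  Fenton at 41 (w=90) → Firm B
  Calder at 43 (w=20) → Firm B
  Brookfield at 48 (w=250) → Firm B
Firm A captures 50; Firm B captures 867.

50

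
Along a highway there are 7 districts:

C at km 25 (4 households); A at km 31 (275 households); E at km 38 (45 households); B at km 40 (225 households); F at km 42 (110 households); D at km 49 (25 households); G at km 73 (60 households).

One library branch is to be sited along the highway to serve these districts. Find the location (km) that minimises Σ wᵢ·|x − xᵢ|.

x = 40

For a sum of weighted absolute distances on a line, the optimum is the weighted median (not the mean). Total weight W = 744; half-weight = 372.
Sort by position and accumulate weight:
  km 25 (C, w=4) → cum 4
  km 31 (A, w=275) → cum 279
  km 38 (E, w=45) → cum 324
  km 40 (B, w=225) → cum 549  ≥ 372 → median here
  km 42 (F, w=110) → cum 659
  km 49 (D, w=25) → cum 684
  km 73 (G, w=60) → cum 744
Optimal location: km 40.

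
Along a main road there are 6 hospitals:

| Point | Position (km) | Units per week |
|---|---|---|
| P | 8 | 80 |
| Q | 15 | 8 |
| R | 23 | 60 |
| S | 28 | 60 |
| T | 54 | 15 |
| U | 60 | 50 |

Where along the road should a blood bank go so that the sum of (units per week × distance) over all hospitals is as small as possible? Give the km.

x = 23

For a sum of weighted absolute distances on a line, the optimum is the weighted median (not the mean). Total weight W = 273; half-weight = 136.5.
Sort by position and accumulate weight:
  km 8 (P, w=80) → cum 80
  km 15 (Q, w=8) → cum 88
  km 23 (R, w=60) → cum 148  ≥ 136.5 → median here
  km 28 (S, w=60) → cum 208
  km 54 (T, w=15) → cum 223
  km 60 (U, w=50) → cum 273
Optimal location: km 23.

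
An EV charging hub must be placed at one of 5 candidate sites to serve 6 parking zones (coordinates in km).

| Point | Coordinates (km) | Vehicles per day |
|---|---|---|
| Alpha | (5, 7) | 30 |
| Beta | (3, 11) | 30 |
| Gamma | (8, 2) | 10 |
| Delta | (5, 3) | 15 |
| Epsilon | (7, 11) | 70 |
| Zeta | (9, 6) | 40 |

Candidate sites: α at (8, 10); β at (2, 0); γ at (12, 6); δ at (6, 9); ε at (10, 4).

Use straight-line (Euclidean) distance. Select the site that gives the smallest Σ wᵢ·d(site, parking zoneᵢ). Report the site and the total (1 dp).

Total weighted distance at each candidate:
  α (8, 10): total = 738.4
  β (2, 0): total = 1901.3
  γ (12, 6): total = 1306.8
  δ (6, 9): total = 665.5
  ε (10, 4): total = 1199.2
Minimum is at δ with total 665.5 km.

δ, total 665.5 km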